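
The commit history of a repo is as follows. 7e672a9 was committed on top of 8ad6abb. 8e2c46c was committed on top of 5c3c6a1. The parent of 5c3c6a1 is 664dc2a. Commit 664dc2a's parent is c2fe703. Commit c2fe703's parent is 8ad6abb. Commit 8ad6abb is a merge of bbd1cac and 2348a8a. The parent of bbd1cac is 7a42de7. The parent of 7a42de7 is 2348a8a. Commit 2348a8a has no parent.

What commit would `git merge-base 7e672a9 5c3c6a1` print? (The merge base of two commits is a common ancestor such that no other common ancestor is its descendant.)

8ad6abb

Ancestors of 7e672a9: {2348a8a, 7a42de7, 7e672a9, 8ad6abb, bbd1cac}.
Ancestors of 5c3c6a1: {2348a8a, 5c3c6a1, 664dc2a, 7a42de7, 8ad6abb, bbd1cac, c2fe703}.
Common ancestors: {2348a8a, 7a42de7, 8ad6abb, bbd1cac}.
Among these, 8ad6abb is not an ancestor of any other common ancestor — it is the merge base.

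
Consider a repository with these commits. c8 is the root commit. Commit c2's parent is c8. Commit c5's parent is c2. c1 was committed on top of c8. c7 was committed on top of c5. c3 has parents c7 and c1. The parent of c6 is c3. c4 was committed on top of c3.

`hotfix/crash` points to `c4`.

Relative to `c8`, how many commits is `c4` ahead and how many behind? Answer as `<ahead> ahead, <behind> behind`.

6 ahead, 0 behind

Reachable from c4: {c1, c2, c3, c4, c5, c7, c8}.
Reachable from c8: {c8}.
Only in c4's history (ahead): {c1, c2, c3, c4, c5, c7} — 6.
Only in c8's history (behind): {} — 0.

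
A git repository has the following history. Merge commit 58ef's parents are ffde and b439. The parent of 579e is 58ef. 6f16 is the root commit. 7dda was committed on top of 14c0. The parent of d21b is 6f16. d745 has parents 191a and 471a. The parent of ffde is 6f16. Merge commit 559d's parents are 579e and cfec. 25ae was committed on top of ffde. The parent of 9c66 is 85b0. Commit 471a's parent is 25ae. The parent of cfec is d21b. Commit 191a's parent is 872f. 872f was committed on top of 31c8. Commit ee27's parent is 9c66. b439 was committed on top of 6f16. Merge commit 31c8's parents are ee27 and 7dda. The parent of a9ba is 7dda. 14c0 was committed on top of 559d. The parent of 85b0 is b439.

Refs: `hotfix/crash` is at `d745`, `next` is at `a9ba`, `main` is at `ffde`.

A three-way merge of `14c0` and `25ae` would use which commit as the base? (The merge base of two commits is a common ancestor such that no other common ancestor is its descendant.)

ffde

Ancestors of 14c0: {14c0, 559d, 579e, 58ef, 6f16, b439, cfec, d21b, ffde}.
Ancestors of 25ae: {25ae, 6f16, ffde}.
Common ancestors: {6f16, ffde}.
Among these, ffde is not an ancestor of any other common ancestor — it is the merge base.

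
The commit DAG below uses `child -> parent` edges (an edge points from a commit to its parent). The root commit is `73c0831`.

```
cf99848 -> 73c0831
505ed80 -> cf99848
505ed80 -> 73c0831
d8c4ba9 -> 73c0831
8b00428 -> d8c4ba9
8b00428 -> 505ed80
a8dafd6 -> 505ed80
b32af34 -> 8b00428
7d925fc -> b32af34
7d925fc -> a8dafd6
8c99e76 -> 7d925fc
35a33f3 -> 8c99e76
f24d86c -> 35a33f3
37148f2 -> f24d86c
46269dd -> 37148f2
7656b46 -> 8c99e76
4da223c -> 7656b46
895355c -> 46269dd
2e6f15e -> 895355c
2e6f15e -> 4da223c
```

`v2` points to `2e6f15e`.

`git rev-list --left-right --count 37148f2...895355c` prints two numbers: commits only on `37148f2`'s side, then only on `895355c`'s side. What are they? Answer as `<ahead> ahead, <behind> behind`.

0 ahead, 2 behind

Reachable from 37148f2: {35a33f3, 37148f2, 505ed80, 73c0831, 7d925fc, 8b00428, 8c99e76, a8dafd6, b32af34, cf99848, d8c4ba9, f24d86c}.
Reachable from 895355c: {35a33f3, 37148f2, 46269dd, 505ed80, 73c0831, 7d925fc, 895355c, 8b00428, 8c99e76, a8dafd6, b32af34, cf99848, d8c4ba9, f24d86c}.
Only in 37148f2's history (ahead): {} — 0.
Only in 895355c's history (behind): {46269dd, 895355c} — 2.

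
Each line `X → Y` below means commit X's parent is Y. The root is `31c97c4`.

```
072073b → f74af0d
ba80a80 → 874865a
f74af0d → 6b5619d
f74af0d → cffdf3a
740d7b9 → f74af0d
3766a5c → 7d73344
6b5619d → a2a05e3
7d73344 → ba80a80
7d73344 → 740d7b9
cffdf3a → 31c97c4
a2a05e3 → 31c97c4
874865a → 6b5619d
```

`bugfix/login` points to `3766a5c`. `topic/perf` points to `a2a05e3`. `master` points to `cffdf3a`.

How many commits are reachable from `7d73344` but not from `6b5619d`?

Reachable from 7d73344: {31c97c4, 6b5619d, 740d7b9, 7d73344, 874865a, a2a05e3, ba80a80, cffdf3a, f74af0d}.
Reachable from 6b5619d: {31c97c4, 6b5619d, a2a05e3}.
In 7d73344's history but not 6b5619d's: {740d7b9, 7d73344, 874865a, ba80a80, cffdf3a, f74af0d} — 6 commits.

6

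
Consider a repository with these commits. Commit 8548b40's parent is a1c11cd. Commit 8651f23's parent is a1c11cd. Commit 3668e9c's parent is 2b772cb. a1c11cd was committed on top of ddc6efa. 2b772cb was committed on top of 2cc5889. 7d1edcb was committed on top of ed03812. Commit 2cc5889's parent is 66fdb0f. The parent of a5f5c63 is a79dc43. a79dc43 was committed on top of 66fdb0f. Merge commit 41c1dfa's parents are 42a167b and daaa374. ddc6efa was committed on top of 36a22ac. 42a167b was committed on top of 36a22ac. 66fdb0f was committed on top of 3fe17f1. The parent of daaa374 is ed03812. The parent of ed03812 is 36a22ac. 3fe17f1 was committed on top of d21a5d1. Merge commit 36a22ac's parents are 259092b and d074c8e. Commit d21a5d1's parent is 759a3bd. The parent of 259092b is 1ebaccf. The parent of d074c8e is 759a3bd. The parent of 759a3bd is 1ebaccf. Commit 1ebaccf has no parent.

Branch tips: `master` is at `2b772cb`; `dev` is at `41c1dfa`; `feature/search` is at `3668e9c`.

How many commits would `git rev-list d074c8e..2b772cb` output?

Reachable from 2b772cb: {1ebaccf, 2b772cb, 2cc5889, 3fe17f1, 66fdb0f, 759a3bd, d21a5d1}.
Reachable from d074c8e: {1ebaccf, 759a3bd, d074c8e}.
In 2b772cb's history but not d074c8e's: {2b772cb, 2cc5889, 3fe17f1, 66fdb0f, d21a5d1} — 5 commits.

5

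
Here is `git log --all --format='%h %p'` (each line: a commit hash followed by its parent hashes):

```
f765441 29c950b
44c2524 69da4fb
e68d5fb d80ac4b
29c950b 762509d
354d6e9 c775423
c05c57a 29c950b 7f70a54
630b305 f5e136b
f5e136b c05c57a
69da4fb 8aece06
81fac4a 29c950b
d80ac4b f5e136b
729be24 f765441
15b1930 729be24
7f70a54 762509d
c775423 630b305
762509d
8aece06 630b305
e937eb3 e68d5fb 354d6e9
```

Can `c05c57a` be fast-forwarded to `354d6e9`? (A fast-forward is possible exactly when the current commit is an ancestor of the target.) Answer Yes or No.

A fast-forward from c05c57a to 354d6e9 is possible iff c05c57a is an ancestor of 354d6e9.
Ancestors of 354d6e9: {29c950b, 354d6e9, 630b305, 762509d, 7f70a54, c05c57a, c775423, f5e136b}.
c05c57a is among them, so fast-forward is possible.

Yes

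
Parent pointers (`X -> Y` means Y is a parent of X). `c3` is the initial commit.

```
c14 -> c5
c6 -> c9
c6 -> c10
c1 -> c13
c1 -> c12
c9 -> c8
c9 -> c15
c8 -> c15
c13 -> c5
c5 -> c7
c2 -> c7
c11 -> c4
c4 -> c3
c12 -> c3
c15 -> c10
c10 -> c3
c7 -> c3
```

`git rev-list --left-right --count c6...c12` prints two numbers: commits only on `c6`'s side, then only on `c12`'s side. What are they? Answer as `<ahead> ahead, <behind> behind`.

Reachable from c6: {c10, c15, c3, c6, c8, c9}.
Reachable from c12: {c12, c3}.
Only in c6's history (ahead): {c10, c15, c6, c8, c9} — 5.
Only in c12's history (behind): {c12} — 1.

5 ahead, 1 behind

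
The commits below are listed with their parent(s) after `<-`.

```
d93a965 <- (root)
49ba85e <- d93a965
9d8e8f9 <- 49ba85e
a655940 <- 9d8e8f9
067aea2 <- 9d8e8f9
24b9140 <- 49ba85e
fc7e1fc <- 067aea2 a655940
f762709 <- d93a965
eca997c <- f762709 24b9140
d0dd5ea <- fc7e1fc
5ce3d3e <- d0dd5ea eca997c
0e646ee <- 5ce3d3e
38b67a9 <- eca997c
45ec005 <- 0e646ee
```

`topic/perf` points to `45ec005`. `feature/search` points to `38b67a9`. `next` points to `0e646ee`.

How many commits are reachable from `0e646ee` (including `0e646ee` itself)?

Walking parent pointers from 0e646ee: reachable set = {067aea2, 0e646ee, 24b9140, 49ba85e, 5ce3d3e, 9d8e8f9, a655940, d0dd5ea, d93a965, eca997c, f762709, fc7e1fc}.
That is 12 commits.

12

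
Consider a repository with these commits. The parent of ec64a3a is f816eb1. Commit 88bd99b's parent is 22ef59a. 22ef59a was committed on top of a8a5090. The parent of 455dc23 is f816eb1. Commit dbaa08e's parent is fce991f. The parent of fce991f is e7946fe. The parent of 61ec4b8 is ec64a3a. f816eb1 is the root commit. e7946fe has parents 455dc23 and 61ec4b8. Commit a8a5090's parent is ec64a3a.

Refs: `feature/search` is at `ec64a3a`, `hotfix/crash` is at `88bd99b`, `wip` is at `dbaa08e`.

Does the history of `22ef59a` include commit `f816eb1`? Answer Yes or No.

Ancestors of 22ef59a (commits reachable by following parents): {22ef59a, a8a5090, ec64a3a, f816eb1}.
f816eb1 is in that set, so it is an ancestor of 22ef59a.

Yes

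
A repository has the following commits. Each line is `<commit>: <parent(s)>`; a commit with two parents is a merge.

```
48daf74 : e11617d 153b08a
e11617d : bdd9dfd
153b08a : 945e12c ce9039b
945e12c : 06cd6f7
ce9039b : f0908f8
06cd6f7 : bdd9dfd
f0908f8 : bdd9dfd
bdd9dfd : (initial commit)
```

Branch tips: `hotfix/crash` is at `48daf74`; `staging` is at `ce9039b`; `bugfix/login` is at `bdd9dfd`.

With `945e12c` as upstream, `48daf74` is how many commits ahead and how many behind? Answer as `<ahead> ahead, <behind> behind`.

Reachable from 48daf74: {06cd6f7, 153b08a, 48daf74, 945e12c, bdd9dfd, ce9039b, e11617d, f0908f8}.
Reachable from 945e12c: {06cd6f7, 945e12c, bdd9dfd}.
Only in 48daf74's history (ahead): {153b08a, 48daf74, ce9039b, e11617d, f0908f8} — 5.
Only in 945e12c's history (behind): {} — 0.

5 ahead, 0 behind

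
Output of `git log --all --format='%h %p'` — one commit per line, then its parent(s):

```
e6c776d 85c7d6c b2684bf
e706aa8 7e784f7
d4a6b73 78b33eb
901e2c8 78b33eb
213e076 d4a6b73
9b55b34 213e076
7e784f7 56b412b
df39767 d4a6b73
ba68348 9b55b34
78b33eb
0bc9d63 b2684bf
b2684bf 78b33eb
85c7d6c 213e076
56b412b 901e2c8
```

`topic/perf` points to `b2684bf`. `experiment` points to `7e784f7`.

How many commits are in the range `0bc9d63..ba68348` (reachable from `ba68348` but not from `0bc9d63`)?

Reachable from ba68348: {213e076, 78b33eb, 9b55b34, ba68348, d4a6b73}.
Reachable from 0bc9d63: {0bc9d63, 78b33eb, b2684bf}.
In ba68348's history but not 0bc9d63's: {213e076, 9b55b34, ba68348, d4a6b73} — 4 commits.

4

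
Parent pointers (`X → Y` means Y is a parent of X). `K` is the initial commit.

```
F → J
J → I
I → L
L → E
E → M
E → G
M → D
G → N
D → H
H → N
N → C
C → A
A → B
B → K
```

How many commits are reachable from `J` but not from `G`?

Reachable from J: {A, B, C, D, E, G, H, I, J, K, L, M, N}.
Reachable from G: {A, B, C, G, K, N}.
In J's history but not G's: {D, E, H, I, J, L, M} — 7 commits.

7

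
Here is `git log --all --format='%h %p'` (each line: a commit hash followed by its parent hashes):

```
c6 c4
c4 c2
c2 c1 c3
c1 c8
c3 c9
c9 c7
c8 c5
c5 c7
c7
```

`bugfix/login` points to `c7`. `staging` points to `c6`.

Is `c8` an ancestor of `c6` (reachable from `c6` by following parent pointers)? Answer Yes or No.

Ancestors of c6 (commits reachable by following parents): {c1, c2, c3, c4, c5, c6, c7, c8, c9}.
c8 is in that set, so it is an ancestor of c6.

Yes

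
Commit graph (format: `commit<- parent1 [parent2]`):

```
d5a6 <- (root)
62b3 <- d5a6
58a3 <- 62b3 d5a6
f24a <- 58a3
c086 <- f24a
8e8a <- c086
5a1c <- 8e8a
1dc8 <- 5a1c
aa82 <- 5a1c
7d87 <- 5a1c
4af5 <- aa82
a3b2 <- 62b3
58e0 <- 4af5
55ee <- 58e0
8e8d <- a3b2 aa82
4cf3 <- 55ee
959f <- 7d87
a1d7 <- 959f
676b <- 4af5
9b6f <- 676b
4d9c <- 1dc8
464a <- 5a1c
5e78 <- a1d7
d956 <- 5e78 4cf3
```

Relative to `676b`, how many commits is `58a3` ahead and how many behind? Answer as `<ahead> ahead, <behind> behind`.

Reachable from 58a3: {58a3, 62b3, d5a6}.
Reachable from 676b: {4af5, 58a3, 5a1c, 62b3, 676b, 8e8a, aa82, c086, d5a6, f24a}.
Only in 58a3's history (ahead): {} — 0.
Only in 676b's history (behind): {4af5, 5a1c, 676b, 8e8a, aa82, c086, f24a} — 7.

0 ahead, 7 behind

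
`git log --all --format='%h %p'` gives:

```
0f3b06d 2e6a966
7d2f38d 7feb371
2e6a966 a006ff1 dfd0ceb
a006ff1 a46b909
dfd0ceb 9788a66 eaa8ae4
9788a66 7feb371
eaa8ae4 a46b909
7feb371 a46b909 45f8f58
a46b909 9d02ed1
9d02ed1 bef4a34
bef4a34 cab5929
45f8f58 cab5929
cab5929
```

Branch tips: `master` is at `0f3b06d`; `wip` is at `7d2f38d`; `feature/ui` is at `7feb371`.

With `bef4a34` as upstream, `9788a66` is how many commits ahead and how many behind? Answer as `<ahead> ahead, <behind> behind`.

Reachable from 9788a66: {45f8f58, 7feb371, 9788a66, 9d02ed1, a46b909, bef4a34, cab5929}.
Reachable from bef4a34: {bef4a34, cab5929}.
Only in 9788a66's history (ahead): {45f8f58, 7feb371, 9788a66, 9d02ed1, a46b909} — 5.
Only in bef4a34's history (behind): {} — 0.

5 ahead, 0 behind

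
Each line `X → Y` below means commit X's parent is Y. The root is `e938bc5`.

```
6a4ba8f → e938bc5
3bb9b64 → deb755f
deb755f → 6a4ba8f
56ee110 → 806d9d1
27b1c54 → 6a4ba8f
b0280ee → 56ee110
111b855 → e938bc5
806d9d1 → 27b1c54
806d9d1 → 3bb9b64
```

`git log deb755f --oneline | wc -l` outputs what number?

3

Walking parent pointers from deb755f: reachable set = {6a4ba8f, deb755f, e938bc5}.
That is 3 commits.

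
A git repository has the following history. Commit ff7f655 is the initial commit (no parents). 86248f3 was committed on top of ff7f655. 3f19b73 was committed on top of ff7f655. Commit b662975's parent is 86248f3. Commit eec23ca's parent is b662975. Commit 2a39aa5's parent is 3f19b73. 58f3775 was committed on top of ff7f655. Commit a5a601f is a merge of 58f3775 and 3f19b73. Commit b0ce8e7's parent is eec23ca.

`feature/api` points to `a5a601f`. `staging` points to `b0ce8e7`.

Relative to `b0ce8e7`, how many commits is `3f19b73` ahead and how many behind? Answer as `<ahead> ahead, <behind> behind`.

1 ahead, 4 behind

Reachable from 3f19b73: {3f19b73, ff7f655}.
Reachable from b0ce8e7: {86248f3, b0ce8e7, b662975, eec23ca, ff7f655}.
Only in 3f19b73's history (ahead): {3f19b73} — 1.
Only in b0ce8e7's history (behind): {86248f3, b0ce8e7, b662975, eec23ca} — 4.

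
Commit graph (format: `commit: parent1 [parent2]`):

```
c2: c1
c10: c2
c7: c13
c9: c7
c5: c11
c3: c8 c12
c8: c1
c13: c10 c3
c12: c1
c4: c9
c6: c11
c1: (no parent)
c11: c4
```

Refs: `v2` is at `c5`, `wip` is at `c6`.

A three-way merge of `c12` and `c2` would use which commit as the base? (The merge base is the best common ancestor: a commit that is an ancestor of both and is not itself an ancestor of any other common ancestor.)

Ancestors of c12: {c1, c12}.
Ancestors of c2: {c1, c2}.
Common ancestors: {c1}.
The only common ancestor is c1, so it is the merge base.

c1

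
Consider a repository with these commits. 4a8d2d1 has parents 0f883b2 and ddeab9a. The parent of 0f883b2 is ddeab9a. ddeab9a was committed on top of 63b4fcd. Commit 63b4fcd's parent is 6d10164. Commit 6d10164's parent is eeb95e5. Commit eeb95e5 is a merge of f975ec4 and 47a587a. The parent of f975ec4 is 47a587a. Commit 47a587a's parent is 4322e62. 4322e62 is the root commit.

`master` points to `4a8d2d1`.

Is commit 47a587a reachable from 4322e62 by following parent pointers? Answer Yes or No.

No

Ancestors of 4322e62: {4322e62}.
47a587a is not in that set, so it is not an ancestor of 4322e62.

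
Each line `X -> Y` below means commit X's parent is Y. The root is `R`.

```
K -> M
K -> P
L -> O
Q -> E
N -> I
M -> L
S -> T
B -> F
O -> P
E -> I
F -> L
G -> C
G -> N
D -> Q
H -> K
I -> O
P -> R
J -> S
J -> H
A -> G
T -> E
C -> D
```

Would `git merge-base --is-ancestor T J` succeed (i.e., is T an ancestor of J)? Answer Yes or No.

Ancestors of J (commits reachable by following parents): {E, H, I, J, K, L, M, O, P, R, S, T}.
T is in that set, so it is an ancestor of J.

Yes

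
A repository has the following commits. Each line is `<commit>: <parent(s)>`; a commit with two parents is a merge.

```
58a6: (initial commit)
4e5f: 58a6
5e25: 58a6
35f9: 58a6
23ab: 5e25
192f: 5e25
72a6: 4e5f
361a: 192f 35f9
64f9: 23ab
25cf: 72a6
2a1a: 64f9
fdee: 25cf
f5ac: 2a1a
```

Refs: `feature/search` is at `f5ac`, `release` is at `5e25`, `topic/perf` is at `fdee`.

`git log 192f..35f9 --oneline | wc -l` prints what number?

Reachable from 35f9: {35f9, 58a6}.
Reachable from 192f: {192f, 58a6, 5e25}.
In 35f9's history but not 192f's: {35f9} — 1 commit.

1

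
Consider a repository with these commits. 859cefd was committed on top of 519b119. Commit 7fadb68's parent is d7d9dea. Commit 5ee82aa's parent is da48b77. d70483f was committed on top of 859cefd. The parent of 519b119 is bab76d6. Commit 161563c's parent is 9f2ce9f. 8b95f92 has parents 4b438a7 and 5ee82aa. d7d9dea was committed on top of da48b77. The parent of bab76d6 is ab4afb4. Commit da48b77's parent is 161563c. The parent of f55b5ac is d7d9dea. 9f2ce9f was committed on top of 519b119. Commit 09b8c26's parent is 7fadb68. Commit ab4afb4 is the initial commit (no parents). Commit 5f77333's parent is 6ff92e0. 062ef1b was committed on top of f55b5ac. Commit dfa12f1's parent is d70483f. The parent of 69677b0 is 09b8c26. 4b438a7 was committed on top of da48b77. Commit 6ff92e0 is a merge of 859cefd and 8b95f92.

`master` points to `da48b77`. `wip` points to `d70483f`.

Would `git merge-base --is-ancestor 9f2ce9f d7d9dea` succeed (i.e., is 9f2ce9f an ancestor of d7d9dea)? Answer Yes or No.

Yes

Ancestors of d7d9dea (commits reachable by following parents): {161563c, 519b119, 9f2ce9f, ab4afb4, bab76d6, d7d9dea, da48b77}.
9f2ce9f is in that set, so it is an ancestor of d7d9dea.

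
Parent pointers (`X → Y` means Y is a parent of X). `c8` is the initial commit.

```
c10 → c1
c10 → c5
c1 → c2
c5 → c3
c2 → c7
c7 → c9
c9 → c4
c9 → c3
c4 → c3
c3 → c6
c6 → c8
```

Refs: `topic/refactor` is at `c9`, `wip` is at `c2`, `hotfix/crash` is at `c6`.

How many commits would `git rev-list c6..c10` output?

8

Reachable from c10: {c1, c10, c2, c3, c4, c5, c6, c7, c8, c9}.
Reachable from c6: {c6, c8}.
In c10's history but not c6's: {c1, c10, c2, c3, c4, c5, c7, c9} — 8 commits.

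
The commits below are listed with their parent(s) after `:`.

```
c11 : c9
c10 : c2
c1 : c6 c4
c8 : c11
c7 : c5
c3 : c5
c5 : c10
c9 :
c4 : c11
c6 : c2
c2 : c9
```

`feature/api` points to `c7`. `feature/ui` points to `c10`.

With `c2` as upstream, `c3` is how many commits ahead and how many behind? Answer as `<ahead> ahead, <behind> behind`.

3 ahead, 0 behind

Reachable from c3: {c10, c2, c3, c5, c9}.
Reachable from c2: {c2, c9}.
Only in c3's history (ahead): {c10, c3, c5} — 3.
Only in c2's history (behind): {} — 0.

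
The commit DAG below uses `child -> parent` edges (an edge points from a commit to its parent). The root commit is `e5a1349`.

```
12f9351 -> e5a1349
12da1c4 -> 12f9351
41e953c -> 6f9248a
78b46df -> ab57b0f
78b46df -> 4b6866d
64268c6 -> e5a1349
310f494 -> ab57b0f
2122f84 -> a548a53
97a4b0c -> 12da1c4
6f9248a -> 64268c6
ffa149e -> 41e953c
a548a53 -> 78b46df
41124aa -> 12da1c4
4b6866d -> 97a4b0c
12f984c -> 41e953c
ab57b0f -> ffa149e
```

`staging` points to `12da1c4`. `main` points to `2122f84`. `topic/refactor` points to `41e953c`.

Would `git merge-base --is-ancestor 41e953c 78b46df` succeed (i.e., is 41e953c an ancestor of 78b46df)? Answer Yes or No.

Ancestors of 78b46df (commits reachable by following parents): {12da1c4, 12f9351, 41e953c, 4b6866d, 64268c6, 6f9248a, 78b46df, 97a4b0c, ab57b0f, e5a1349, ffa149e}.
41e953c is in that set, so it is an ancestor of 78b46df.

Yes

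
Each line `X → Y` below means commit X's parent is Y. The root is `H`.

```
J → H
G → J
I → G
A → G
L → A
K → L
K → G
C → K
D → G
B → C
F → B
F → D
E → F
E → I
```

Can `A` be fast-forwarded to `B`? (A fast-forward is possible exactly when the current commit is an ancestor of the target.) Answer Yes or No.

A fast-forward from A to B is possible iff A is an ancestor of B.
Ancestors of B: {A, B, C, G, H, J, K, L}.
A is among them, so fast-forward is possible.

Yes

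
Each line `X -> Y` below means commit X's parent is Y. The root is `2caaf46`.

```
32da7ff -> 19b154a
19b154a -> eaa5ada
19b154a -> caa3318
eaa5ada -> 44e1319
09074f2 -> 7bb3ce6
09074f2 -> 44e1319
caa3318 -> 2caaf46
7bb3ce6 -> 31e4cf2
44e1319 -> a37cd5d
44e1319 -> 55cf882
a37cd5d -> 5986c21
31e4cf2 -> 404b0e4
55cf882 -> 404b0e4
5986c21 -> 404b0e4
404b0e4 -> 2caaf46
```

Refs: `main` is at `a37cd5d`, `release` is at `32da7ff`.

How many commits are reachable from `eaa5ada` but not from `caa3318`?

Reachable from eaa5ada: {2caaf46, 404b0e4, 44e1319, 55cf882, 5986c21, a37cd5d, eaa5ada}.
Reachable from caa3318: {2caaf46, caa3318}.
In eaa5ada's history but not caa3318's: {404b0e4, 44e1319, 55cf882, 5986c21, a37cd5d, eaa5ada} — 6 commits.

6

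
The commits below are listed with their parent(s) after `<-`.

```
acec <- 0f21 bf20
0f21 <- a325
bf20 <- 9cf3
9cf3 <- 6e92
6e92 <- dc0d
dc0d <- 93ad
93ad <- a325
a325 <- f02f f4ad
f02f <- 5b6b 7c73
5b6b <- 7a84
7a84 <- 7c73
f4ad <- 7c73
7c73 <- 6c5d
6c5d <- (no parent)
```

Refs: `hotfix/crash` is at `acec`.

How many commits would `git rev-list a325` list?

Walking parent pointers from a325: reachable set = {5b6b, 6c5d, 7a84, 7c73, a325, f02f, f4ad}.
That is 7 commits.

7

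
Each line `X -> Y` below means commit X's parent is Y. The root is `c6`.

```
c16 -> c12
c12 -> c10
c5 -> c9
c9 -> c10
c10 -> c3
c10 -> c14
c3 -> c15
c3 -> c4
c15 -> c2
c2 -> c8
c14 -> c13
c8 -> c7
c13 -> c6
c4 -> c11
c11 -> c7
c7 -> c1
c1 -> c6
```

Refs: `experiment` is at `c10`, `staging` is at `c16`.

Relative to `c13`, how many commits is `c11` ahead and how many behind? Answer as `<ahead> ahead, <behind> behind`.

Reachable from c11: {c1, c11, c6, c7}.
Reachable from c13: {c13, c6}.
Only in c11's history (ahead): {c1, c11, c7} — 3.
Only in c13's history (behind): {c13} — 1.

3 ahead, 1 behind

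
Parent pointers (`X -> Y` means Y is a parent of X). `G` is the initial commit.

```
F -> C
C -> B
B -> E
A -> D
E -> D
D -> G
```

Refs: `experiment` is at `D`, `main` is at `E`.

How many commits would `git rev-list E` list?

Walking parent pointers from E: reachable set = {D, E, G}.
That is 3 commits.

3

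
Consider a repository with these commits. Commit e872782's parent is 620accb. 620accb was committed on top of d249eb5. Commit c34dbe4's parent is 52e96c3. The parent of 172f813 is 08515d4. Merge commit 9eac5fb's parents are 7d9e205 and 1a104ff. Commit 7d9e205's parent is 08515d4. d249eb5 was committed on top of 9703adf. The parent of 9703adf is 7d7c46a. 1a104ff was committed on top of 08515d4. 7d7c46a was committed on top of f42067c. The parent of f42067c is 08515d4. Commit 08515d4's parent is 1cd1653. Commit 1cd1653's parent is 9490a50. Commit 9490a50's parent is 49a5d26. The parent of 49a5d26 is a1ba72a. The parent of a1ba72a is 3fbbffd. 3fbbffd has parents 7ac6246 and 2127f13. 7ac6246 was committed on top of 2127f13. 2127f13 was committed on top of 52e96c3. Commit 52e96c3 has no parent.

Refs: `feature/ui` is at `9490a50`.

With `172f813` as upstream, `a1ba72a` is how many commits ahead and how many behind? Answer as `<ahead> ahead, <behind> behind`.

Reachable from a1ba72a: {2127f13, 3fbbffd, 52e96c3, 7ac6246, a1ba72a}.
Reachable from 172f813: {08515d4, 172f813, 1cd1653, 2127f13, 3fbbffd, 49a5d26, 52e96c3, 7ac6246, 9490a50, a1ba72a}.
Only in a1ba72a's history (ahead): {} — 0.
Only in 172f813's history (behind): {08515d4, 172f813, 1cd1653, 49a5d26, 9490a50} — 5.

0 ahead, 5 behind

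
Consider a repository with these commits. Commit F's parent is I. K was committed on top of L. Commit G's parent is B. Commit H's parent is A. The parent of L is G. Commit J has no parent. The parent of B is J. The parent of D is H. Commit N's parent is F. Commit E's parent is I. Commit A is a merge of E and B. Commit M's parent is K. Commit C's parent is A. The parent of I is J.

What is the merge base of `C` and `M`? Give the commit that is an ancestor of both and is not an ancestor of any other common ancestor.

B

Ancestors of C: {A, B, C, E, I, J}.
Ancestors of M: {B, G, J, K, L, M}.
Common ancestors: {B, J}.
Among these, B is not an ancestor of any other common ancestor — it is the merge base.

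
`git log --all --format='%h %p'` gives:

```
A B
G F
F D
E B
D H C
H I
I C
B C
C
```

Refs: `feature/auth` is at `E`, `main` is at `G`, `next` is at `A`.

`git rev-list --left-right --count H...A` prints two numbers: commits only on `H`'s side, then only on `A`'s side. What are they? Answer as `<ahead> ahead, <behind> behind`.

2 ahead, 2 behind

Reachable from H: {C, H, I}.
Reachable from A: {A, B, C}.
Only in H's history (ahead): {H, I} — 2.
Only in A's history (behind): {A, B} — 2.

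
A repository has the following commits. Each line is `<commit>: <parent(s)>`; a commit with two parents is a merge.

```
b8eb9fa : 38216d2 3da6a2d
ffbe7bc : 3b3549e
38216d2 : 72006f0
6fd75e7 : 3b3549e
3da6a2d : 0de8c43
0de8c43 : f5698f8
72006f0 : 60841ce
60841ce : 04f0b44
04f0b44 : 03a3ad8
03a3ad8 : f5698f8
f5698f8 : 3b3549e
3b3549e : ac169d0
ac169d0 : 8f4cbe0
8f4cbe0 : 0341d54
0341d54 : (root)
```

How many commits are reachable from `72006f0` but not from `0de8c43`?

4

Reachable from 72006f0: {0341d54, 03a3ad8, 04f0b44, 3b3549e, 60841ce, 72006f0, 8f4cbe0, ac169d0, f5698f8}.
Reachable from 0de8c43: {0341d54, 0de8c43, 3b3549e, 8f4cbe0, ac169d0, f5698f8}.
In 72006f0's history but not 0de8c43's: {03a3ad8, 04f0b44, 60841ce, 72006f0} — 4 commits.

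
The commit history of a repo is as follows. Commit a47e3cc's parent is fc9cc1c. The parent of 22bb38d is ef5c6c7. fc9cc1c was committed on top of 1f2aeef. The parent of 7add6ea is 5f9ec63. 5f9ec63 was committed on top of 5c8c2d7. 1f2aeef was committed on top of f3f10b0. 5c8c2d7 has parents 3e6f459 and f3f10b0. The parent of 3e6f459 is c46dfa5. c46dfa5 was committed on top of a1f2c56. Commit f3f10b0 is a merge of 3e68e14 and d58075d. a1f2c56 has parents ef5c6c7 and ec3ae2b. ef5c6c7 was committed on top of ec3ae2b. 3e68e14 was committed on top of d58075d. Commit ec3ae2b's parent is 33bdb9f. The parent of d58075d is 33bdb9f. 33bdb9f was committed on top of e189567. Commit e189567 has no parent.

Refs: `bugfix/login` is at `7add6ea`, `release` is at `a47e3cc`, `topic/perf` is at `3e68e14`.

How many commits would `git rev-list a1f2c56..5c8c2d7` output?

6

Reachable from 5c8c2d7: {33bdb9f, 3e68e14, 3e6f459, 5c8c2d7, a1f2c56, c46dfa5, d58075d, e189567, ec3ae2b, ef5c6c7, f3f10b0}.
Reachable from a1f2c56: {33bdb9f, a1f2c56, e189567, ec3ae2b, ef5c6c7}.
In 5c8c2d7's history but not a1f2c56's: {3e68e14, 3e6f459, 5c8c2d7, c46dfa5, d58075d, f3f10b0} — 6 commits.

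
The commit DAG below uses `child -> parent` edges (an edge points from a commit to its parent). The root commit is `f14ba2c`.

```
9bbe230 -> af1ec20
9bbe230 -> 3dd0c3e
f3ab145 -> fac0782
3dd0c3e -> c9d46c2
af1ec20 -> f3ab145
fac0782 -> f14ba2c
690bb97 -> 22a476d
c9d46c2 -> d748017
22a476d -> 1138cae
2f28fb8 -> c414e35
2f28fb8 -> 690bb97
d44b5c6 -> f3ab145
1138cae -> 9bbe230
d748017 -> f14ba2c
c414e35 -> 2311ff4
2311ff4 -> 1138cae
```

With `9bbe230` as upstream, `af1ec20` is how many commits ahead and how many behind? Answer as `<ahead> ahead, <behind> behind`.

Reachable from af1ec20: {af1ec20, f14ba2c, f3ab145, fac0782}.
Reachable from 9bbe230: {3dd0c3e, 9bbe230, af1ec20, c9d46c2, d748017, f14ba2c, f3ab145, fac0782}.
Only in af1ec20's history (ahead): {} — 0.
Only in 9bbe230's history (behind): {3dd0c3e, 9bbe230, c9d46c2, d748017} — 4.

0 ahead, 4 behind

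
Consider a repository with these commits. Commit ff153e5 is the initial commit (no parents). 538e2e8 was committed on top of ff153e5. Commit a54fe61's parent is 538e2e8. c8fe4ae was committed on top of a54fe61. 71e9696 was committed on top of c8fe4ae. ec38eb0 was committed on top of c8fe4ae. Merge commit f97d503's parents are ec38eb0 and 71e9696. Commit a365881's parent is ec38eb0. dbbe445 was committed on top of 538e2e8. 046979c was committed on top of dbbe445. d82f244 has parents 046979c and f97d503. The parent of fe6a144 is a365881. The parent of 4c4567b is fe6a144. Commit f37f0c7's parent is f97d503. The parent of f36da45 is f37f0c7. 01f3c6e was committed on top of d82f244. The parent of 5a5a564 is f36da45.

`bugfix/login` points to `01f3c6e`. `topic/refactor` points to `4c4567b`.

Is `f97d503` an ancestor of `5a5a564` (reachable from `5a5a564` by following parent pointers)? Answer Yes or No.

Yes

Ancestors of 5a5a564 (commits reachable by following parents): {538e2e8, 5a5a564, 71e9696, a54fe61, c8fe4ae, ec38eb0, f36da45, f37f0c7, f97d503, ff153e5}.
f97d503 is in that set, so it is an ancestor of 5a5a564.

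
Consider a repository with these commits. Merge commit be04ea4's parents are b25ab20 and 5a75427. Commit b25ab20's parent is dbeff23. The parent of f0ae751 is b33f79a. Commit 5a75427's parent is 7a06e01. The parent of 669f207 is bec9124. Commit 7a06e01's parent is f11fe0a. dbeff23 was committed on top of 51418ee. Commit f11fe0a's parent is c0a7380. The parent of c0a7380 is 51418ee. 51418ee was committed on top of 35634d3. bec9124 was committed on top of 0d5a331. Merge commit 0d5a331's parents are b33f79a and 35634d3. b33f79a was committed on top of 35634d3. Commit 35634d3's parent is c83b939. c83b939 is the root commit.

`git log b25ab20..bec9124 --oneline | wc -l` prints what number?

3

Reachable from bec9124: {0d5a331, 35634d3, b33f79a, bec9124, c83b939}.
Reachable from b25ab20: {35634d3, 51418ee, b25ab20, c83b939, dbeff23}.
In bec9124's history but not b25ab20's: {0d5a331, b33f79a, bec9124} — 3 commits.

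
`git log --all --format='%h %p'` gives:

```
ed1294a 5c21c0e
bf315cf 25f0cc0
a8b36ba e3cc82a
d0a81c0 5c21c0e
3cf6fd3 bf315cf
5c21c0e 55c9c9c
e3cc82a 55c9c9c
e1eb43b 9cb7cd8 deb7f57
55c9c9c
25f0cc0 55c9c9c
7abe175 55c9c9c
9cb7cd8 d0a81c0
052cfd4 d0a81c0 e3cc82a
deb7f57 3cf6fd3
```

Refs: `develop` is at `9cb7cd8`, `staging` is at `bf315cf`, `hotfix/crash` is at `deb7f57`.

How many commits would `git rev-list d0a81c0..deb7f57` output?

4

Reachable from deb7f57: {25f0cc0, 3cf6fd3, 55c9c9c, bf315cf, deb7f57}.
Reachable from d0a81c0: {55c9c9c, 5c21c0e, d0a81c0}.
In deb7f57's history but not d0a81c0's: {25f0cc0, 3cf6fd3, bf315cf, deb7f57} — 4 commits.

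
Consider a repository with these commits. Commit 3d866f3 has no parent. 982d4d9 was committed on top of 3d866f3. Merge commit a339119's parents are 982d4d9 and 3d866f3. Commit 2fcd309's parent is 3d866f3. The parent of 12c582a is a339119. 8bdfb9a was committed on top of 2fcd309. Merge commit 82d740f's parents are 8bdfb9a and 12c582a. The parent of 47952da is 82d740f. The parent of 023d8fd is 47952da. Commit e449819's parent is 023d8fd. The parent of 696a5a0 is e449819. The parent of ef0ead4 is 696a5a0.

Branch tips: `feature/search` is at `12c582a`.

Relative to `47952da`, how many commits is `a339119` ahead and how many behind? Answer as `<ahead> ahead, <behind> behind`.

Reachable from a339119: {3d866f3, 982d4d9, a339119}.
Reachable from 47952da: {12c582a, 2fcd309, 3d866f3, 47952da, 82d740f, 8bdfb9a, 982d4d9, a339119}.
Only in a339119's history (ahead): {} — 0.
Only in 47952da's history (behind): {12c582a, 2fcd309, 47952da, 82d740f, 8bdfb9a} — 5.

0 ahead, 5 behind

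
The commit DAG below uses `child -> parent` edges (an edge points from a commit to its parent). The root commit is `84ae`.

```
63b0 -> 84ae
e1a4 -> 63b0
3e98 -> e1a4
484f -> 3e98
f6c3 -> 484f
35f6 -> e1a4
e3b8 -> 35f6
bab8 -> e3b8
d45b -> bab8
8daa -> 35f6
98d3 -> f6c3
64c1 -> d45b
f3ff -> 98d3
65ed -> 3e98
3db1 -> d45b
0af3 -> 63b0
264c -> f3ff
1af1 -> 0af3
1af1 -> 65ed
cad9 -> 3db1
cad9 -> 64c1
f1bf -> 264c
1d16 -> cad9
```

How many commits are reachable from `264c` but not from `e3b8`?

6

Reachable from 264c: {264c, 3e98, 484f, 63b0, 84ae, 98d3, e1a4, f3ff, f6c3}.
Reachable from e3b8: {35f6, 63b0, 84ae, e1a4, e3b8}.
In 264c's history but not e3b8's: {264c, 3e98, 484f, 98d3, f3ff, f6c3} — 6 commits.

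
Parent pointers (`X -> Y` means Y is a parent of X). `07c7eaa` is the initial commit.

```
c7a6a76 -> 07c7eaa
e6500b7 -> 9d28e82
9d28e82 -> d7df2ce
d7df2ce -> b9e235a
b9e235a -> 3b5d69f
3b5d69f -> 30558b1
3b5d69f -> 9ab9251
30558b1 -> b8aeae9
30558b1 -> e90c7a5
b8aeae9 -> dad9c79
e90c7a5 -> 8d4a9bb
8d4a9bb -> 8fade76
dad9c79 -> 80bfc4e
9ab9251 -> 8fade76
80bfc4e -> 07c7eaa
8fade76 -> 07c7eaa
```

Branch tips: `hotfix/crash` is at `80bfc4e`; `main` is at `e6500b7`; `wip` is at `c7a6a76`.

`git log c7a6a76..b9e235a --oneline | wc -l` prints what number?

10

Reachable from b9e235a: {07c7eaa, 30558b1, 3b5d69f, 80bfc4e, 8d4a9bb, 8fade76, 9ab9251, b8aeae9, b9e235a, dad9c79, e90c7a5}.
Reachable from c7a6a76: {07c7eaa, c7a6a76}.
In b9e235a's history but not c7a6a76's: {30558b1, 3b5d69f, 80bfc4e, 8d4a9bb, 8fade76, 9ab9251, b8aeae9, b9e235a, dad9c79, e90c7a5} — 10 commits.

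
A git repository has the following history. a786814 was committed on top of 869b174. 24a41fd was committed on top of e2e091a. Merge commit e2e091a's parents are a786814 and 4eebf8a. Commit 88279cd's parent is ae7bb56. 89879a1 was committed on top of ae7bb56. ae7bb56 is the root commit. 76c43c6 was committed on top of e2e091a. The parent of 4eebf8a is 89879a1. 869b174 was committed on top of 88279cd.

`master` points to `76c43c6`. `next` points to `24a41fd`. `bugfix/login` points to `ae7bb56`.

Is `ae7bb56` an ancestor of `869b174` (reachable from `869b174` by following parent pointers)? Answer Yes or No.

Ancestors of 869b174 (commits reachable by following parents): {869b174, 88279cd, ae7bb56}.
ae7bb56 is in that set, so it is an ancestor of 869b174.

Yes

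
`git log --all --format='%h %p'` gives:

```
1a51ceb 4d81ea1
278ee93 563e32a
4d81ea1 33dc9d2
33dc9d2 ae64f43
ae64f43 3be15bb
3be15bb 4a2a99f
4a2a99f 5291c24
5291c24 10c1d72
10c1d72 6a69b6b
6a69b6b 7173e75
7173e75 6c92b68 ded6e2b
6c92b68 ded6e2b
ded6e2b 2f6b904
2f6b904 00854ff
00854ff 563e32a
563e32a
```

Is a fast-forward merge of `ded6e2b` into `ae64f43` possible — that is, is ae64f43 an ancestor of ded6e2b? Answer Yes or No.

No

A fast-forward from ae64f43 to ded6e2b is possible iff ae64f43 is an ancestor of ded6e2b.
Ancestors of ded6e2b: {00854ff, 2f6b904, 563e32a, ded6e2b}.
ae64f43 is not among them, so fast-forward is not possible.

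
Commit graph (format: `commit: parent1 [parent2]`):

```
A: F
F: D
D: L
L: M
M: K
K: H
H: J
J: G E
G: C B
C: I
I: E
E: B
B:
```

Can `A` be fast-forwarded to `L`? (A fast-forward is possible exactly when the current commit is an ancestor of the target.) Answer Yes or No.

No

A fast-forward from A to L is possible iff A is an ancestor of L.
Ancestors of L: {B, C, E, G, H, I, J, K, L, M}.
A is not among them, so fast-forward is not possible.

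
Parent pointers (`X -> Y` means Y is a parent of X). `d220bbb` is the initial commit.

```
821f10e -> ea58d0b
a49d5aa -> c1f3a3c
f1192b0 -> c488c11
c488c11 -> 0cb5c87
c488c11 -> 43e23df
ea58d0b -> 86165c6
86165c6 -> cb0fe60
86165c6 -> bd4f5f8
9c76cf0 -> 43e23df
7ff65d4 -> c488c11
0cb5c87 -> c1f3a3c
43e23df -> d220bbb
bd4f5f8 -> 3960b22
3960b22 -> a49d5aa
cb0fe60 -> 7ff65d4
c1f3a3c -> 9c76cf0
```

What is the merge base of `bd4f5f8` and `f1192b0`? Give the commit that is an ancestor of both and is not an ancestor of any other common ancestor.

c1f3a3c

Ancestors of bd4f5f8: {3960b22, 43e23df, 9c76cf0, a49d5aa, bd4f5f8, c1f3a3c, d220bbb}.
Ancestors of f1192b0: {0cb5c87, 43e23df, 9c76cf0, c1f3a3c, c488c11, d220bbb, f1192b0}.
Common ancestors: {43e23df, 9c76cf0, c1f3a3c, d220bbb}.
Among these, c1f3a3c is not an ancestor of any other common ancestor — it is the merge base.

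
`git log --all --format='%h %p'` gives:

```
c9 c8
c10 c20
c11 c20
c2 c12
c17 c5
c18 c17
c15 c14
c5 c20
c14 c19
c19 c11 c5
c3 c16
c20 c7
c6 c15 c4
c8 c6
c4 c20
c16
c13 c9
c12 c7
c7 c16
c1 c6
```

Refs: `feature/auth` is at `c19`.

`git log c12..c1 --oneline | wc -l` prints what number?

9

Reachable from c1: {c1, c11, c14, c15, c16, c19, c20, c4, c5, c6, c7}.
Reachable from c12: {c12, c16, c7}.
In c1's history but not c12's: {c1, c11, c14, c15, c19, c20, c4, c5, c6} — 9 commits.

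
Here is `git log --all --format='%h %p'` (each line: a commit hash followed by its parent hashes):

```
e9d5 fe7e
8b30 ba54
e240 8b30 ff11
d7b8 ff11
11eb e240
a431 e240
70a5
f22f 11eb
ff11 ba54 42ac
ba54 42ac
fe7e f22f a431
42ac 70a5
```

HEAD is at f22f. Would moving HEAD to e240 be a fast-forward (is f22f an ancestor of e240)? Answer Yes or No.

No

A fast-forward from f22f to e240 is possible iff f22f is an ancestor of e240.
Ancestors of e240: {42ac, 70a5, 8b30, ba54, e240, ff11}.
f22f is not among them, so fast-forward is not possible.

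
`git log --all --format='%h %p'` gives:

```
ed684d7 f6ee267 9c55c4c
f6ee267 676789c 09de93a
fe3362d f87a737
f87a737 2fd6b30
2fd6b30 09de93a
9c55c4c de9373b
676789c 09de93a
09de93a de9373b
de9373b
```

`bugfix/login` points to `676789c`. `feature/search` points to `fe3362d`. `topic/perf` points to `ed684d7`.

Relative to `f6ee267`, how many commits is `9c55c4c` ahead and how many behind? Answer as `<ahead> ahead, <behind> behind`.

1 ahead, 3 behind

Reachable from 9c55c4c: {9c55c4c, de9373b}.
Reachable from f6ee267: {09de93a, 676789c, de9373b, f6ee267}.
Only in 9c55c4c's history (ahead): {9c55c4c} — 1.
Only in f6ee267's history (behind): {09de93a, 676789c, f6ee267} — 3.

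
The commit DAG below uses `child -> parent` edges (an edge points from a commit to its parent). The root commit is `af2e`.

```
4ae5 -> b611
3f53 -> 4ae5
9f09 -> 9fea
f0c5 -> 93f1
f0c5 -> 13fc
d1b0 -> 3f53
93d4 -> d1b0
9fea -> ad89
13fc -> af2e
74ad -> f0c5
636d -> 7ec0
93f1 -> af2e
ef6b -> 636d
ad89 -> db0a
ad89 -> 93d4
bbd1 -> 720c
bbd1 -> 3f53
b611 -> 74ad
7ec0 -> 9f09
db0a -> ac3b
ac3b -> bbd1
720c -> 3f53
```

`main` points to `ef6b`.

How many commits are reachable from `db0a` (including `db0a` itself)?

12

Walking parent pointers from db0a: reachable set = {13fc, 3f53, 4ae5, 720c, 74ad, 93f1, ac3b, af2e, b611, bbd1, db0a, f0c5}.
That is 12 commits.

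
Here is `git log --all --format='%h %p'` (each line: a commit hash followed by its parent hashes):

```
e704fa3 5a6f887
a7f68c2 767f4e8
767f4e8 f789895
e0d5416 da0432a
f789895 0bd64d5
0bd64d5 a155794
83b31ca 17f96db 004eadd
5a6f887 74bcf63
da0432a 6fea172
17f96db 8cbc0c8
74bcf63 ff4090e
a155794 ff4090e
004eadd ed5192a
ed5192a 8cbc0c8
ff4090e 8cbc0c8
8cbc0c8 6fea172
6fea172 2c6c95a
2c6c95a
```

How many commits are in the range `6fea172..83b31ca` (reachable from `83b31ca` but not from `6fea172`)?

Reachable from 83b31ca: {004eadd, 17f96db, 2c6c95a, 6fea172, 83b31ca, 8cbc0c8, ed5192a}.
Reachable from 6fea172: {2c6c95a, 6fea172}.
In 83b31ca's history but not 6fea172's: {004eadd, 17f96db, 83b31ca, 8cbc0c8, ed5192a} — 5 commits.

5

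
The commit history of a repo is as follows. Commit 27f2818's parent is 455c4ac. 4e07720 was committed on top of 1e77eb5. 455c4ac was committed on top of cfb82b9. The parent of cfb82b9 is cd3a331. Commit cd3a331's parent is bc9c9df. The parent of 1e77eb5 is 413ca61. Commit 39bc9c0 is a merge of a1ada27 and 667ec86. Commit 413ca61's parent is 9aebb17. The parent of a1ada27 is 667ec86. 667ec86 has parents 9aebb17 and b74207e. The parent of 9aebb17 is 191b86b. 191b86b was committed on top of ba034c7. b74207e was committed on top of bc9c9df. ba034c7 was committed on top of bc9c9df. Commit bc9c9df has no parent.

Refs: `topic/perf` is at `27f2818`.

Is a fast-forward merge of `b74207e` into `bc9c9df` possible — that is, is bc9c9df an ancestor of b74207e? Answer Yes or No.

A fast-forward from bc9c9df to b74207e is possible iff bc9c9df is an ancestor of b74207e.
Ancestors of b74207e: {b74207e, bc9c9df}.
bc9c9df is among them, so fast-forward is possible.

Yes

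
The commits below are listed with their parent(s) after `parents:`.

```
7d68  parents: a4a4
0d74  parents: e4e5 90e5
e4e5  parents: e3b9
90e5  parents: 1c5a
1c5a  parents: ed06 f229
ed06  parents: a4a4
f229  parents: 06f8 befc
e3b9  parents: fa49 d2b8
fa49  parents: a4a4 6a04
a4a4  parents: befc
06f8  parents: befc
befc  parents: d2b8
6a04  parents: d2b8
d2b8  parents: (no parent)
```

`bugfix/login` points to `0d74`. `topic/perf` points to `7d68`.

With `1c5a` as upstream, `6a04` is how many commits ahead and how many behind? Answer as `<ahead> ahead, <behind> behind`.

1 ahead, 6 behind

Reachable from 6a04: {6a04, d2b8}.
Reachable from 1c5a: {06f8, 1c5a, a4a4, befc, d2b8, ed06, f229}.
Only in 6a04's history (ahead): {6a04} — 1.
Only in 1c5a's history (behind): {06f8, 1c5a, a4a4, befc, ed06, f229} — 6.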